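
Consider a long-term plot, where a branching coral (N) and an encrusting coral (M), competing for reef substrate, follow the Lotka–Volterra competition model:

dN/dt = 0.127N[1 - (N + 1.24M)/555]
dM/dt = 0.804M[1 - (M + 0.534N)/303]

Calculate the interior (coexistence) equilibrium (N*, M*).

Setting both brackets to zero gives the nullclines N + 1.24M = 555 and 0.534N + M = 303.
Substituting M = 303 - 0.534N into the first: N(1 - 1.24·0.534) = 555 - 1.24·303.
So N* = 179/0.338 = 531, and then M* = 303 - 0.534·531 = 19.6.

N* ≈ 531, M* ≈ 19.6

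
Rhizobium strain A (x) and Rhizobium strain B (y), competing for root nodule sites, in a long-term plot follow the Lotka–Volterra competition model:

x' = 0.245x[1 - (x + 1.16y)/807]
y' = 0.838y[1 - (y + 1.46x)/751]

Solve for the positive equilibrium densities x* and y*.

Setting both brackets to zero gives the nullclines x + 1.16y = 807 and 1.46x + y = 751.
Substituting y = 751 - 1.46x into the first: x(1 - 1.16·1.46) = 807 - 1.16·751.
So x* = -64.2/-0.694 = 92.5, and then y* = 751 - 1.46·92.5 = 616.

x* ≈ 92.5, y* ≈ 616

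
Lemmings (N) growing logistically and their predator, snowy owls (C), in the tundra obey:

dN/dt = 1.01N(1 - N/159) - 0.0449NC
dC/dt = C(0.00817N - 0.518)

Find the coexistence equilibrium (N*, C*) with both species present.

N* ≈ 63.4, C* ≈ 13.5

From dC/dt = 0 with C > 0: 0.00817N* = 0.518, so N* = 63.4.
Substitute into dN/dt = 0: 1.01(1 - 63.4/159) = 0.0449C*.
The bracket is 0.601, giving C* = 0.607/0.0449 = 13.5.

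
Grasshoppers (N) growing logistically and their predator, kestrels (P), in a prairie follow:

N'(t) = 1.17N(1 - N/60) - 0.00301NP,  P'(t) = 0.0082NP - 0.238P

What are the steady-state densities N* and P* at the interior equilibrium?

From dP/dt = 0 with P > 0: 0.0082N* = 0.238, so N* = 29.
Substitute into dN/dt = 0: 1.17(1 - 29/60) = 0.00301P*.
The bracket is 0.516, giving P* = 0.604/0.00301 = 201.

N* ≈ 29, P* ≈ 201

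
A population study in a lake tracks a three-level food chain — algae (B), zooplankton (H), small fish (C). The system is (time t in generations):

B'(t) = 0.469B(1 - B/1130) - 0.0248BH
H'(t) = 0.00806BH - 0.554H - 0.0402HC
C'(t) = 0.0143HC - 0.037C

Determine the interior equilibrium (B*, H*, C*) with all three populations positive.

B* ≈ 975, H* ≈ 2.59, C* ≈ 182

From dC/dt = 0: 0.0143H* = 0.037, so H* = 2.59.
From dB/dt = 0: 0.469(1 - B*/1130) = 0.0248·2.59, giving B* = 1130·(1 - 0.137) = 975.
From dH/dt = 0: 0.00806·975 - 0.554 = 0.0402C*, so C* = 7.31/0.0402 = 182.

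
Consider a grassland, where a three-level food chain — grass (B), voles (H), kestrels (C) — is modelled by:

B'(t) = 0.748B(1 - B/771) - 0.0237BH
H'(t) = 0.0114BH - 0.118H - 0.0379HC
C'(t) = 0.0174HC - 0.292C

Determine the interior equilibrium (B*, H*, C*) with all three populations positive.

From dC/dt = 0: 0.0174H* = 0.292, so H* = 16.8.
From dB/dt = 0: 0.748(1 - B*/771) = 0.0237·16.8, giving B* = 771·(1 - 0.532) = 361.
From dH/dt = 0: 0.0114·361 - 0.118 = 0.0379C*, so C* = 4/0.0379 = 105.

B* ≈ 361, H* ≈ 16.8, C* ≈ 105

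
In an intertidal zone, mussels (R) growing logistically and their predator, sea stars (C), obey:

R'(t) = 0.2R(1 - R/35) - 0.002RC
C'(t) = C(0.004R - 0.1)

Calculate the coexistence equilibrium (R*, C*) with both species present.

R* ≈ 25, C* ≈ 28.6

From dC/dt = 0 with C > 0: 0.004R* = 0.1, so R* = 25.
Substitute into dR/dt = 0: 0.2(1 - 25/35) = 0.002C*.
The bracket is 0.286, giving C* = 0.0571/0.002 = 28.6.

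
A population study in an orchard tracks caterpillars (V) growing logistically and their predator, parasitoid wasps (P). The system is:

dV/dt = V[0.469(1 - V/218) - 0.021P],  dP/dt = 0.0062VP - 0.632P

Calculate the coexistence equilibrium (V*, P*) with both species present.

V* ≈ 102, P* ≈ 11.9

From dP/dt = 0 with P > 0: 0.0062V* = 0.632, so V* = 102.
Substitute into dV/dt = 0: 0.469(1 - 102/218) = 0.021P*.
The bracket is 0.532, giving P* = 0.25/0.021 = 11.9.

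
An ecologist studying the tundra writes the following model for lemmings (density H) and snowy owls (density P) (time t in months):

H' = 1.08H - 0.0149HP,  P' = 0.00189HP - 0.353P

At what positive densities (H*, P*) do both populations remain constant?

Set dP/dt = 0 with P > 0: 0.00189H - 0.353 = 0, so H* = 0.353/0.00189 = 187.
Set dH/dt = 0 with H > 0: 1.08 - 0.0149P = 0, so P* = 1.08/0.0149 = 72.5.

H* ≈ 187, P* ≈ 72.5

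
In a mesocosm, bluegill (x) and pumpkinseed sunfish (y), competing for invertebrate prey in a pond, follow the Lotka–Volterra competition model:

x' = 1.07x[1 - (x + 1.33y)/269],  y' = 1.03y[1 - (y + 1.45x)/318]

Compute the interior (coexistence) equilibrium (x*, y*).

x* ≈ 166, y* ≈ 77.6

Setting both brackets to zero gives the nullclines x + 1.33y = 269 and 1.45x + y = 318.
Substituting y = 318 - 1.45x into the first: x(1 - 1.33·1.45) = 269 - 1.33·318.
So x* = -154/-0.929 = 166, and then y* = 318 - 1.45·166 = 77.6.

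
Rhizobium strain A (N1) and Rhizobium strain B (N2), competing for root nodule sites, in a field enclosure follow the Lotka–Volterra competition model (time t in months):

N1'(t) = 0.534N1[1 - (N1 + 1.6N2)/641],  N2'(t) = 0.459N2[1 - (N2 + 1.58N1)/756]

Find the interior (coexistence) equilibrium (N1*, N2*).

Setting both brackets to zero gives the nullclines N1 + 1.6N2 = 641 and 1.58N1 + N2 = 756.
Substituting N2 = 756 - 1.58N1 into the first: N1(1 - 1.6·1.58) = 641 - 1.6·756.
So N1* = -569/-1.53 = 372, and then N2* = 756 - 1.58·372 = 168.

N1* ≈ 372, N2* ≈ 168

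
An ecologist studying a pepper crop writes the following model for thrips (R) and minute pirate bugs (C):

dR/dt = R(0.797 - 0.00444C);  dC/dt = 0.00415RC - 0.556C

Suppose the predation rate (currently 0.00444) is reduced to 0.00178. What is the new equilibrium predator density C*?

C* ≈ 448

At the interior fixed point, setting dR/dt = 0 with R > 0 fixes C* = (prey growth rate)/(RC coefficient) — independent of the other coefficients.
With the change, C* = 0.797/0.00178 = 448; it rises from 180.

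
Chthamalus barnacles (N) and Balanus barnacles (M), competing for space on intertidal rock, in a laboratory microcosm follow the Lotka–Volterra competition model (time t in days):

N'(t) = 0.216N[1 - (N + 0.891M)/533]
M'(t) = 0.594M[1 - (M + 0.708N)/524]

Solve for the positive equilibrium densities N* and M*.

N* ≈ 179, M* ≈ 397

Setting both brackets to zero gives the nullclines N + 0.891M = 533 and 0.708N + M = 524.
Substituting M = 524 - 0.708N into the first: N(1 - 0.891·0.708) = 533 - 0.891·524.
So N* = 66.1/0.369 = 179, and then M* = 524 - 0.708·179 = 397.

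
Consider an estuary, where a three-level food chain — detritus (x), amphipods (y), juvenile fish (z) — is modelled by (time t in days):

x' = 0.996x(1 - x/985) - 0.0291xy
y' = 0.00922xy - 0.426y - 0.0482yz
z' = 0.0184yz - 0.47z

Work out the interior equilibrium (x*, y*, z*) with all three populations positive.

From dz/dt = 0: 0.0184y* = 0.47, so y* = 25.5.
From dx/dt = 0: 0.996(1 - x*/985) = 0.0291·25.5, giving x* = 985·(1 - 0.746) = 250.
From dy/dt = 0: 0.00922·250 - 0.426 = 0.0482z*, so z* = 1.88/0.0482 = 39.

x* ≈ 250, y* ≈ 25.5, z* ≈ 39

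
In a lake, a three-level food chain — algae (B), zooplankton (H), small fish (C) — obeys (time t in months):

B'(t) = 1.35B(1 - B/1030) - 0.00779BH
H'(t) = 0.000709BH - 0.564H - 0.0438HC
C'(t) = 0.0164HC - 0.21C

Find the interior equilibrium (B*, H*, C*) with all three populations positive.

B* ≈ 954, H* ≈ 12.8, C* ≈ 2.56

From dC/dt = 0: 0.0164H* = 0.21, so H* = 12.8.
From dB/dt = 0: 1.35(1 - B*/1030) = 0.00779·12.8, giving B* = 1030·(1 - 0.0739) = 954.
From dH/dt = 0: 0.000709·954 - 0.564 = 0.0438C*, so C* = 0.112/0.0438 = 2.56.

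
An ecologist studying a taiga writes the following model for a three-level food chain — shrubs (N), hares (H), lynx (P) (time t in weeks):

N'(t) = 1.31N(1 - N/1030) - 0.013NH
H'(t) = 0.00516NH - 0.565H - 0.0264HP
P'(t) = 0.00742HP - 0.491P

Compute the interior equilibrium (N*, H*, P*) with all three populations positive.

N* ≈ 354, H* ≈ 66.2, P* ≈ 47.7

From dP/dt = 0: 0.00742H* = 0.491, so H* = 66.2.
From dN/dt = 0: 1.31(1 - N*/1030) = 0.013·66.2, giving N* = 1030·(1 - 0.657) = 354.
From dH/dt = 0: 0.00516·354 - 0.565 = 0.0264P*, so P* = 1.26/0.0264 = 47.7.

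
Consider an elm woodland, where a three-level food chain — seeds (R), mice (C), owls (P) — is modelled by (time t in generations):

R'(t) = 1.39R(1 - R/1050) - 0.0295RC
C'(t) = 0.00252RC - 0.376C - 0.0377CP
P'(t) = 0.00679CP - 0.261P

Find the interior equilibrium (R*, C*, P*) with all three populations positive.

From dP/dt = 0: 0.00679C* = 0.261, so C* = 38.4.
From dR/dt = 0: 1.39(1 - R*/1050) = 0.0295·38.4, giving R* = 1050·(1 - 0.816) = 193.
From dC/dt = 0: 0.00252·193 - 0.376 = 0.0377P*, so P* = 0.111/0.0377 = 2.96.

R* ≈ 193, C* ≈ 38.4, P* ≈ 2.96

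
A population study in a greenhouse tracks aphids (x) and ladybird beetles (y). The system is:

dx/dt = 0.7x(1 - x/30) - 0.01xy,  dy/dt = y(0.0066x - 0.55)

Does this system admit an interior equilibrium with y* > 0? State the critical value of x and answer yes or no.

Threshold x = 83.3; K < 83.3, so no, the predator goes extinct.

The predator equation gives dy/dt > 0 only when x > 0.55/0.0066 = 83.3.
Without the predator, x → K = 30. Since 30 < 83.3, the predator cannot invade.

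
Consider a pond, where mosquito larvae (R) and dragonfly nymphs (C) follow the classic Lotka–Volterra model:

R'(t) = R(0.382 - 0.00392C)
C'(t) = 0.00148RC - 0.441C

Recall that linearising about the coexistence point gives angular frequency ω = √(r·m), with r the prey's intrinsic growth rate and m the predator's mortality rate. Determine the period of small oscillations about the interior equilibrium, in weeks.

T ≈ 15.3 weeks

Here r = 0.382 and m = 0.441, so r·m = 0.168.
ω = √0.168 = 0.41 per week, hence T = 2π/ω ≈ 15.3 weeks.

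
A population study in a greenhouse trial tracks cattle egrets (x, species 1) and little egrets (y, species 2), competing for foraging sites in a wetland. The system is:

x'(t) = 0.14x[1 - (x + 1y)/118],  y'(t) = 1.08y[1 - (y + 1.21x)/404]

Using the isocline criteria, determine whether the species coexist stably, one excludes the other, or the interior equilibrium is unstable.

Compare the nullcline intercepts: K1/α12 = 118/1 = 118 < K2 = 404; K2/α21 = 404/1.21 = 334 > K1 = 118.
Since the inequalities point opposite ways, species 2 can invade but species 1 cannot.

species 2 excludes species 1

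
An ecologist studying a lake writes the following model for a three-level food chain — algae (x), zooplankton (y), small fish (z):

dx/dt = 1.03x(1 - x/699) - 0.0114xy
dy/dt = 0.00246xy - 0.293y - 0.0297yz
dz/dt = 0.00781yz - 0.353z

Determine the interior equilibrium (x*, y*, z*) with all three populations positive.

From dz/dt = 0: 0.00781y* = 0.353, so y* = 45.2.
From dx/dt = 0: 1.03(1 - x*/699) = 0.0114·45.2, giving x* = 699·(1 - 0.5) = 349.
From dy/dt = 0: 0.00246·349 - 0.293 = 0.0297z*, so z* = 0.566/0.0297 = 19.1.

x* ≈ 349, y* ≈ 45.2, z* ≈ 19.1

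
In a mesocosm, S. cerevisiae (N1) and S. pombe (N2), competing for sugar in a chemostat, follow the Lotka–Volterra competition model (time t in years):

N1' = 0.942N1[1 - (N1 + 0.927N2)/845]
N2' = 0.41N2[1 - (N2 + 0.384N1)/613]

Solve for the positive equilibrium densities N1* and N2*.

N1* ≈ 430, N2* ≈ 448

Setting both brackets to zero gives the nullclines N1 + 0.927N2 = 845 and 0.384N1 + N2 = 613.
Substituting N2 = 613 - 0.384N1 into the first: N1(1 - 0.927·0.384) = 845 - 0.927·613.
So N1* = 277/0.644 = 430, and then N2* = 613 - 0.384·430 = 448.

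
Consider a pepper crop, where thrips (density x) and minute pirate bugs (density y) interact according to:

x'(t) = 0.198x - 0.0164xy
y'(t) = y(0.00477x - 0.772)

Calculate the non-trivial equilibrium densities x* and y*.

x* ≈ 162, y* ≈ 12.1

Set dy/dt = 0 with y > 0: 0.00477x - 0.772 = 0, so x* = 0.772/0.00477 = 162.
Set dx/dt = 0 with x > 0: 0.198 - 0.0164y = 0, so y* = 0.198/0.0164 = 12.1.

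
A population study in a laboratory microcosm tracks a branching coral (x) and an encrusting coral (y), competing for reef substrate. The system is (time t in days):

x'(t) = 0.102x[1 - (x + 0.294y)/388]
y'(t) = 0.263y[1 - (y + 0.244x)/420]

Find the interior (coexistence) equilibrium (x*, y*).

x* ≈ 285, y* ≈ 350

Setting both brackets to zero gives the nullclines x + 0.294y = 388 and 0.244x + y = 420.
Substituting y = 420 - 0.244x into the first: x(1 - 0.294·0.244) = 388 - 0.294·420.
So x* = 265/0.928 = 285, and then y* = 420 - 0.244·285 = 350.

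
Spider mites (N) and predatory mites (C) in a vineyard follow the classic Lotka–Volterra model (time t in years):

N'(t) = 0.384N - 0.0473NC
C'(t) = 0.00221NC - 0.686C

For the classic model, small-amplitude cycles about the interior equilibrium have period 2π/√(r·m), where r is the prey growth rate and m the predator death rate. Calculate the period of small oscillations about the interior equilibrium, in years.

Here r = 0.384 and m = 0.686, so r·m = 0.263.
ω = √0.263 = 0.513 per year, hence T = 2π/ω ≈ 12.2 years.

T ≈ 12.2 years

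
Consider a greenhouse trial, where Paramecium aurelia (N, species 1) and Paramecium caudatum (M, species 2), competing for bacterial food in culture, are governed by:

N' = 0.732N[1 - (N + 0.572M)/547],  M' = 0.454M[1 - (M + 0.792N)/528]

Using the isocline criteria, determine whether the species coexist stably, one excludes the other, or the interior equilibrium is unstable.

stable coexistence

Compare the nullcline intercepts: K1/α12 = 547/0.572 = 956 > K2 = 528; K2/α21 = 528/0.792 = 667 > K1 = 547.
Since both inequalities hold, each species can invade when rare, so the interior equilibrium is stable.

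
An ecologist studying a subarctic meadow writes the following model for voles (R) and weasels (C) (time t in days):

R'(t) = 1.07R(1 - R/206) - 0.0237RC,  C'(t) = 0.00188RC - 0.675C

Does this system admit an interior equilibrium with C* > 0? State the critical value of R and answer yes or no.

The predator equation gives dC/dt > 0 only when R > 0.675/0.00188 = 359.
Without the predator, R → K = 206. Since 206 < 359, the predator cannot invade.

Threshold R = 359; K < 359, so no, the predator goes extinct.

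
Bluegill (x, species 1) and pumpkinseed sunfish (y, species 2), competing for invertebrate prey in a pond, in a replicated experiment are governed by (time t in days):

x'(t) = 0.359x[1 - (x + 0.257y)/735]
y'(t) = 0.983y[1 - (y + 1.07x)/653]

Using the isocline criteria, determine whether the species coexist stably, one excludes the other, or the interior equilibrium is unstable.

Compare the nullcline intercepts: K1/α12 = 735/0.257 = 2860 > K2 = 653; K2/α21 = 653/1.07 = 610 < K1 = 735.
Since the inequalities point opposite ways, species 1 can invade but species 2 cannot.

species 1 excludes species 2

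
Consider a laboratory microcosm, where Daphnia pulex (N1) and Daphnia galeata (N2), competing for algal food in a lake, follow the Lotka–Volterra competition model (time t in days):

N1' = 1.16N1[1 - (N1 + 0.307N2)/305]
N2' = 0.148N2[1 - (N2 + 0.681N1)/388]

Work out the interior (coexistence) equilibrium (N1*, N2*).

N1* ≈ 235, N2* ≈ 228

Setting both brackets to zero gives the nullclines N1 + 0.307N2 = 305 and 0.681N1 + N2 = 388.
Substituting N2 = 388 - 0.681N1 into the first: N1(1 - 0.307·0.681) = 305 - 0.307·388.
So N1* = 186/0.791 = 235, and then N2* = 388 - 0.681·235 = 228.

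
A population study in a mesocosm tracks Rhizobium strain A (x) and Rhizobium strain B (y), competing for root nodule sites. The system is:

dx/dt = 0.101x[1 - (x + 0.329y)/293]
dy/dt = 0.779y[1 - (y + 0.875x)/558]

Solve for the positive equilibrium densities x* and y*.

x* ≈ 154, y* ≈ 424

Setting both brackets to zero gives the nullclines x + 0.329y = 293 and 0.875x + y = 558.
Substituting y = 558 - 0.875x into the first: x(1 - 0.329·0.875) = 293 - 0.329·558.
So x* = 109/0.712 = 154, and then y* = 558 - 0.875·154 = 424.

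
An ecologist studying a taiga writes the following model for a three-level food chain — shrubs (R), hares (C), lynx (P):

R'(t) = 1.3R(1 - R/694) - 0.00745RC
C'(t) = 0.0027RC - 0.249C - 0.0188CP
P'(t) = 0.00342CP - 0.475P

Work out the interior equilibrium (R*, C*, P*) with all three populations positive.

From dP/dt = 0: 0.00342C* = 0.475, so C* = 139.
From dR/dt = 0: 1.3(1 - R*/694) = 0.00745·139, giving R* = 694·(1 - 0.796) = 142.
From dC/dt = 0: 0.0027·142 - 0.249 = 0.0188P*, so P* = 0.133/0.0188 = 7.09.

R* ≈ 142, C* ≈ 139, P* ≈ 7.09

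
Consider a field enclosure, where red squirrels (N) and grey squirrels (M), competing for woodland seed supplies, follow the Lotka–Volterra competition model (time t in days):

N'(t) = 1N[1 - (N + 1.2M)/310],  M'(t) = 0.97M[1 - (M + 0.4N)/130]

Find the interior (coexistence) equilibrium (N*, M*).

N* ≈ 296, M* ≈ 11.5

Setting both brackets to zero gives the nullclines N + 1.2M = 310 and 0.4N + M = 130.
Substituting M = 130 - 0.4N into the first: N(1 - 1.2·0.4) = 310 - 1.2·130.
So N* = 154/0.52 = 296, and then M* = 130 - 0.4·296 = 11.5.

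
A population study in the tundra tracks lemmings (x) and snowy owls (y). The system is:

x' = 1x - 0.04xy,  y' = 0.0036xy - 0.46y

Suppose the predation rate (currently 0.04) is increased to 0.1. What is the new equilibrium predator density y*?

At the interior fixed point, setting dx/dt = 0 with x > 0 fixes y* = (prey growth rate)/(xy coefficient) — independent of the other coefficients.
With the change, y* = 1/0.1 = 10; it falls from 25.

y* ≈ 10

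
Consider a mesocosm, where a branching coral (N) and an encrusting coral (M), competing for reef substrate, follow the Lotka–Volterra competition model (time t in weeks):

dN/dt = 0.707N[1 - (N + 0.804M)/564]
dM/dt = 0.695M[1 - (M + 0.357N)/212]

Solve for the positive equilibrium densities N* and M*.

Setting both brackets to zero gives the nullclines N + 0.804M = 564 and 0.357N + M = 212.
Substituting M = 212 - 0.357N into the first: N(1 - 0.804·0.357) = 564 - 0.804·212.
So N* = 394/0.713 = 552, and then M* = 212 - 0.357·552 = 14.9.

N* ≈ 552, M* ≈ 14.9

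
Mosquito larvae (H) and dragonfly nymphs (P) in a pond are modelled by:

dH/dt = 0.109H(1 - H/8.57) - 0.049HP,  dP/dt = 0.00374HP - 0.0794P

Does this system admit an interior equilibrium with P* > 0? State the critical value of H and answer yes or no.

Threshold H = 21.2; K < 21.2, so no, the predator goes extinct.

The predator equation gives dP/dt > 0 only when H > 0.0794/0.00374 = 21.2.
Without the predator, H → K = 8.57. Since 8.57 < 21.2, the predator cannot invade.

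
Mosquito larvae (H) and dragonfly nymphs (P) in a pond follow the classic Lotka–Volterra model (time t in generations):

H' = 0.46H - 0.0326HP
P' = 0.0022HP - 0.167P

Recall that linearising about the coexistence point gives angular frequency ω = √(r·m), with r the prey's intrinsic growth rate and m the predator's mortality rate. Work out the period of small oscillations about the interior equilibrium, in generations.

Here r = 0.46 and m = 0.167, so r·m = 0.0768.
ω = √0.0768 = 0.277 per generation, hence T = 2π/ω ≈ 22.7 generations.

T ≈ 22.7 generations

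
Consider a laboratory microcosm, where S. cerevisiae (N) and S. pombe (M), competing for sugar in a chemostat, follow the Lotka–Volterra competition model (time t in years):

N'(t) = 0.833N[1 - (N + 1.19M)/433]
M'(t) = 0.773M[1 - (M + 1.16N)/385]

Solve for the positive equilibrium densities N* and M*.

N* ≈ 66.1, M* ≈ 308

Setting both brackets to zero gives the nullclines N + 1.19M = 433 and 1.16N + M = 385.
Substituting M = 385 - 1.16N into the first: N(1 - 1.19·1.16) = 433 - 1.19·385.
So N* = -25.1/-0.38 = 66.1, and then M* = 385 - 1.16·66.1 = 308.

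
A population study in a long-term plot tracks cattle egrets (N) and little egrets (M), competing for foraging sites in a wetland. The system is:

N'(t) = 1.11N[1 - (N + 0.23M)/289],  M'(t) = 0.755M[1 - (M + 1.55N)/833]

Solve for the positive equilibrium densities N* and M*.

N* ≈ 151, M* ≈ 598

Setting both brackets to zero gives the nullclines N + 0.23M = 289 and 1.55N + M = 833.
Substituting M = 833 - 1.55N into the first: N(1 - 0.23·1.55) = 289 - 0.23·833.
So N* = 97.4/0.643 = 151, and then M* = 833 - 1.55·151 = 598.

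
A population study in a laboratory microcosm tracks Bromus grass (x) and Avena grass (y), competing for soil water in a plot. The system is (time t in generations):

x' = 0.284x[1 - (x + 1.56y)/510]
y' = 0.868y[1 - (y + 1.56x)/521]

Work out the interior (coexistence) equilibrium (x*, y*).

x* ≈ 211, y* ≈ 192

Setting both brackets to zero gives the nullclines x + 1.56y = 510 and 1.56x + y = 521.
Substituting y = 521 - 1.56x into the first: x(1 - 1.56·1.56) = 510 - 1.56·521.
So x* = -303/-1.43 = 211, and then y* = 521 - 1.56·211 = 192.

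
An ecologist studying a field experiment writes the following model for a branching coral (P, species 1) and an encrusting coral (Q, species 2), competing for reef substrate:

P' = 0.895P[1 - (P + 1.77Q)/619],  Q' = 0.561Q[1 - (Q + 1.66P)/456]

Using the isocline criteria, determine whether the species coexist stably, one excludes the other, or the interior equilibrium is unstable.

unstable coexistence (outcome depends on initial conditions)

Compare the nullcline intercepts: K1/α12 = 619/1.77 = 350 < K2 = 456; K2/α21 = 456/1.66 = 275 < K1 = 619.
Since both are reversed, neither can invade when rare; the interior point is a saddle.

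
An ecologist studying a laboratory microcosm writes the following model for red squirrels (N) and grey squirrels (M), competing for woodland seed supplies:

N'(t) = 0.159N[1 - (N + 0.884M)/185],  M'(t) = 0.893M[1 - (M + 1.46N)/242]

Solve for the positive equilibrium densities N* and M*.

Setting both brackets to zero gives the nullclines N + 0.884M = 185 and 1.46N + M = 242.
Substituting M = 242 - 1.46N into the first: N(1 - 0.884·1.46) = 185 - 0.884·242.
So N* = -28.9/-0.291 = 99.5, and then M* = 242 - 1.46·99.5 = 96.7.

N* ≈ 99.5, M* ≈ 96.7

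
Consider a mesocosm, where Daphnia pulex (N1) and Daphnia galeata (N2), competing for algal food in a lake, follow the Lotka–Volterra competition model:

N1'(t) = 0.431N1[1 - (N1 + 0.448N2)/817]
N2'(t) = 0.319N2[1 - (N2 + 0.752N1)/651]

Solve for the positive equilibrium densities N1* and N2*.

N1* ≈ 792, N2* ≈ 55.2

Setting both brackets to zero gives the nullclines N1 + 0.448N2 = 817 and 0.752N1 + N2 = 651.
Substituting N2 = 651 - 0.752N1 into the first: N1(1 - 0.448·0.752) = 817 - 0.448·651.
So N1* = 525/0.663 = 792, and then N2* = 651 - 0.752·792 = 55.2.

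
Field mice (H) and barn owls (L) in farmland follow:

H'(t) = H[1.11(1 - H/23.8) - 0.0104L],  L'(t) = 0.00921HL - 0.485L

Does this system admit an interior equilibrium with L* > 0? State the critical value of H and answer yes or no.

The predator equation gives dL/dt > 0 only when H > 0.485/0.00921 = 52.7.
Without the predator, H → K = 23.8. Since 23.8 < 52.7, the predator cannot invade.

Threshold H = 52.7; K < 52.7, so no, the predator goes extinct.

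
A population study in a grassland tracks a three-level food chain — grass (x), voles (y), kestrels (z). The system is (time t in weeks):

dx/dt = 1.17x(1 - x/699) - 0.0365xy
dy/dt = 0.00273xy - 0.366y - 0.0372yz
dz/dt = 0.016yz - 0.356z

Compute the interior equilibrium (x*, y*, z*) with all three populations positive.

From dz/dt = 0: 0.016y* = 0.356, so y* = 22.2.
From dx/dt = 0: 1.17(1 - x*/699) = 0.0365·22.2, giving x* = 699·(1 - 0.694) = 214.
From dy/dt = 0: 0.00273·214 - 0.366 = 0.0372z*, so z* = 0.218/0.0372 = 5.85.

x* ≈ 214, y* ≈ 22.2, z* ≈ 5.85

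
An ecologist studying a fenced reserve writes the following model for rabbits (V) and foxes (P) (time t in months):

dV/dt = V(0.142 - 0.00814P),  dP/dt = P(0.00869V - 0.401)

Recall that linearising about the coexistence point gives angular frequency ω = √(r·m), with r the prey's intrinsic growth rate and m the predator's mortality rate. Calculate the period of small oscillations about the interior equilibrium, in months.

Here r = 0.142 and m = 0.401, so r·m = 0.0569.
ω = √0.0569 = 0.239 per month, hence T = 2π/ω ≈ 26.3 months.

T ≈ 26.3 months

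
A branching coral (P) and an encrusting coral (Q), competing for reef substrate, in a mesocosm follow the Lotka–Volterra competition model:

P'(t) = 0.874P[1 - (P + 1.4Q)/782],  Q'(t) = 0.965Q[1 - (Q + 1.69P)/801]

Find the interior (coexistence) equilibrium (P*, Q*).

Setting both brackets to zero gives the nullclines P + 1.4Q = 782 and 1.69P + Q = 801.
Substituting Q = 801 - 1.69P into the first: P(1 - 1.4·1.69) = 782 - 1.4·801.
So P* = -339/-1.37 = 248, and then Q* = 801 - 1.69·248 = 381.

P* ≈ 248, Q* ≈ 381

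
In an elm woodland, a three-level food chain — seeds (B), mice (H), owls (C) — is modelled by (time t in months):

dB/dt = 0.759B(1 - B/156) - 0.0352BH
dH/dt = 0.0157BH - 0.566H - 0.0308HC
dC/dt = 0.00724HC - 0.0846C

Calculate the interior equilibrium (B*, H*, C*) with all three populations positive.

From dC/dt = 0: 0.00724H* = 0.0846, so H* = 11.7.
From dB/dt = 0: 0.759(1 - B*/156) = 0.0352·11.7, giving B* = 156·(1 - 0.542) = 71.5.
From dH/dt = 0: 0.0157·71.5 - 0.566 = 0.0308C*, so C* = 0.556/0.0308 = 18.

B* ≈ 71.5, H* ≈ 11.7, C* ≈ 18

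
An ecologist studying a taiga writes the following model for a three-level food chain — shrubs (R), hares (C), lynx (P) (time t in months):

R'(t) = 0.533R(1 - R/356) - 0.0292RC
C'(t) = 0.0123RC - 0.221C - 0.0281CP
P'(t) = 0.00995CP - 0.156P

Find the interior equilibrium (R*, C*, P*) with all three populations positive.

From dP/dt = 0: 0.00995C* = 0.156, so C* = 15.7.
From dR/dt = 0: 0.533(1 - R*/356) = 0.0292·15.7, giving R* = 356·(1 - 0.859) = 50.2.
From dC/dt = 0: 0.0123·50.2 - 0.221 = 0.0281P*, so P* = 0.397/0.0281 = 14.1.

R* ≈ 50.2, C* ≈ 15.7, P* ≈ 14.1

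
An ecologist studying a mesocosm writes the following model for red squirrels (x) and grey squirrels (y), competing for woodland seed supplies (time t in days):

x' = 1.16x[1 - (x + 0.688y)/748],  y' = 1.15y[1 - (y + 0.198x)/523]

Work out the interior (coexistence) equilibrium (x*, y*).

Setting both brackets to zero gives the nullclines x + 0.688y = 748 and 0.198x + y = 523.
Substituting y = 523 - 0.198x into the first: x(1 - 0.688·0.198) = 748 - 0.688·523.
So x* = 388/0.864 = 449, and then y* = 523 - 0.198·449 = 434.

x* ≈ 449, y* ≈ 434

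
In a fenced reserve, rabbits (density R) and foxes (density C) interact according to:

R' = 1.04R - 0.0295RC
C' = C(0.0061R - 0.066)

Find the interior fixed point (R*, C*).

R* ≈ 10.8, C* ≈ 35.3

Set dC/dt = 0 with C > 0: 0.0061R - 0.066 = 0, so R* = 0.066/0.0061 = 10.8.
Set dR/dt = 0 with R > 0: 1.04 - 0.0295C = 0, so C* = 1.04/0.0295 = 35.3.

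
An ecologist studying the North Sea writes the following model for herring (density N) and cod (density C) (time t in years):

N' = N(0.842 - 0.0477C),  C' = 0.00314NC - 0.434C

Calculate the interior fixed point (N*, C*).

Set dC/dt = 0 with C > 0: 0.00314N - 0.434 = 0, so N* = 0.434/0.00314 = 138.
Set dN/dt = 0 with N > 0: 0.842 - 0.0477C = 0, so C* = 0.842/0.0477 = 17.7.

N* ≈ 138, C* ≈ 17.7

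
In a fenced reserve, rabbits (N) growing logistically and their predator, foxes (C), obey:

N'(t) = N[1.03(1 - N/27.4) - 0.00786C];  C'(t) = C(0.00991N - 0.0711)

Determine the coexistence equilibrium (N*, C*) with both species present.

From dC/dt = 0 with C > 0: 0.00991N* = 0.0711, so N* = 7.17.
Substitute into dN/dt = 0: 1.03(1 - 7.17/27.4) = 0.00786C*.
The bracket is 0.738, giving C* = 0.76/0.00786 = 96.7.

N* ≈ 7.17, C* ≈ 96.7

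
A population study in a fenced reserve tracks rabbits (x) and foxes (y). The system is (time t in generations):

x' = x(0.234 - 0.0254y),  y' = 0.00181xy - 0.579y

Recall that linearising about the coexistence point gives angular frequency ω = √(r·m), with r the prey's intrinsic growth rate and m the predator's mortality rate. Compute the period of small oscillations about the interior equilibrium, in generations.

T ≈ 17.1 generations

Here r = 0.234 and m = 0.579, so r·m = 0.135.
ω = √0.135 = 0.368 per generation, hence T = 2π/ω ≈ 17.1 generations.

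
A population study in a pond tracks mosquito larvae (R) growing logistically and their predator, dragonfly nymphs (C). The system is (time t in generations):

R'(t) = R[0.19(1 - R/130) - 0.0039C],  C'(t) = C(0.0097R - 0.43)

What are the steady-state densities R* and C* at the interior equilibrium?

From dC/dt = 0 with C > 0: 0.0097R* = 0.43, so R* = 44.3.
Substitute into dR/dt = 0: 0.19(1 - 44.3/130) = 0.0039C*.
The bracket is 0.659, giving C* = 0.125/0.0039 = 32.1.

R* ≈ 44.3, C* ≈ 32.1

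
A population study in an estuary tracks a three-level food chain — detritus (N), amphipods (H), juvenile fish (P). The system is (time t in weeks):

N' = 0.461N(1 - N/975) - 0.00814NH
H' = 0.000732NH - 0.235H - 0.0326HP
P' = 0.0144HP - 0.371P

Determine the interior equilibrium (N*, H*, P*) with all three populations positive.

From dP/dt = 0: 0.0144H* = 0.371, so H* = 25.8.
From dN/dt = 0: 0.461(1 - N*/975) = 0.00814·25.8, giving N* = 975·(1 - 0.455) = 531.
From dH/dt = 0: 0.000732·531 - 0.235 = 0.0326P*, so P* = 0.154/0.0326 = 4.72.

N* ≈ 531, H* ≈ 25.8, P* ≈ 4.72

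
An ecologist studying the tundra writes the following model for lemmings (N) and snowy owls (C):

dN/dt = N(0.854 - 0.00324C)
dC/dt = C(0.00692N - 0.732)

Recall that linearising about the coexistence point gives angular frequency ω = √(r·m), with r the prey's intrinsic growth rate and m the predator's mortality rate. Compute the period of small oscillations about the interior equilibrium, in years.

Here r = 0.854 and m = 0.732, so r·m = 0.625.
ω = √0.625 = 0.791 per year, hence T = 2π/ω ≈ 7.95 years.

T ≈ 7.95 years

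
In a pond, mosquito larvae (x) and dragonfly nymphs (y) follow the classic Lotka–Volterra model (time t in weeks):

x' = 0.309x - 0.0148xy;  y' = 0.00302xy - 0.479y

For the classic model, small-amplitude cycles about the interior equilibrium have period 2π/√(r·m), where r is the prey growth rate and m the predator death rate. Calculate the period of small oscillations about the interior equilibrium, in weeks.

Here r = 0.309 and m = 0.479, so r·m = 0.148.
ω = √0.148 = 0.385 per week, hence T = 2π/ω ≈ 16.3 weeks.

T ≈ 16.3 weeks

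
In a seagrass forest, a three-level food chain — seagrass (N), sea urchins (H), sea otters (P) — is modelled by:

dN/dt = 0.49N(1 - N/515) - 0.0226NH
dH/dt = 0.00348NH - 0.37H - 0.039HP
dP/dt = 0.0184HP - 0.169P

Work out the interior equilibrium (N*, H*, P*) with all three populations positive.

N* ≈ 297, H* ≈ 9.18, P* ≈ 17

From dP/dt = 0: 0.0184H* = 0.169, so H* = 9.18.
From dN/dt = 0: 0.49(1 - N*/515) = 0.0226·9.18, giving N* = 515·(1 - 0.424) = 297.
From dH/dt = 0: 0.00348·297 - 0.37 = 0.039P*, so P* = 0.663/0.039 = 17.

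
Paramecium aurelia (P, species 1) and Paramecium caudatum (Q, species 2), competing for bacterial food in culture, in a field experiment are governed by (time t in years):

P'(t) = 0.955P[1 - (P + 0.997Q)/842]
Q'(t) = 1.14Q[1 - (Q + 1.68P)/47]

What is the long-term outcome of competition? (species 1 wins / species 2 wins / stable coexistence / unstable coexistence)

species 1 excludes species 2

Compare the nullcline intercepts: K1/α12 = 842/0.997 = 845 > K2 = 47; K2/α21 = 47/1.68 = 28 < K1 = 842.
Since the inequalities point opposite ways, species 1 can invade but species 2 cannot.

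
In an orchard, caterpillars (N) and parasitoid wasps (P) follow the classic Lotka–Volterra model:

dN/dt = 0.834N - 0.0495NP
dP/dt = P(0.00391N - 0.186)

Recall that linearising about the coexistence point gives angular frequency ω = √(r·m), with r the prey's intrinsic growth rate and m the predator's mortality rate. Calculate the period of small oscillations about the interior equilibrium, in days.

T ≈ 16 days

Here r = 0.834 and m = 0.186, so r·m = 0.155.
ω = √0.155 = 0.394 per day, hence T = 2π/ω ≈ 16 days.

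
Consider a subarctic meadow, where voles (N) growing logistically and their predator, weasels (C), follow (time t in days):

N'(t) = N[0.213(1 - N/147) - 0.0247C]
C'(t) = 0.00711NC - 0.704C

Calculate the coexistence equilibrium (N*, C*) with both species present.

From dC/dt = 0 with C > 0: 0.00711N* = 0.704, so N* = 99.
Substitute into dN/dt = 0: 0.213(1 - 99/147) = 0.0247C*.
The bracket is 0.326, giving C* = 0.0695/0.0247 = 2.81.

N* ≈ 99, C* ≈ 2.81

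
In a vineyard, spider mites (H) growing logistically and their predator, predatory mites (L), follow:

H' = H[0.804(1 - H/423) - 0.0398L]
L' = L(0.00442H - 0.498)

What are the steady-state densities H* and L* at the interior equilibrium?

From dL/dt = 0 with L > 0: 0.00442H* = 0.498, so H* = 113.
Substitute into dH/dt = 0: 0.804(1 - 113/423) = 0.0398L*.
The bracket is 0.734, giving L* = 0.59/0.0398 = 14.8.

H* ≈ 113, L* ≈ 14.8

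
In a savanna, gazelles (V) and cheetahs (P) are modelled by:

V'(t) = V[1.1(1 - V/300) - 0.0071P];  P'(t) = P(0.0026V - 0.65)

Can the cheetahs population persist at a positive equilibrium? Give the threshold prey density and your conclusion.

The predator equation gives dP/dt > 0 only when V > 0.65/0.0026 = 250.
Without the predator, V → K = 300. Since 300 > 250, the predator can invade and persist.

Threshold V = 250; K > 250, so yes, the predator persists.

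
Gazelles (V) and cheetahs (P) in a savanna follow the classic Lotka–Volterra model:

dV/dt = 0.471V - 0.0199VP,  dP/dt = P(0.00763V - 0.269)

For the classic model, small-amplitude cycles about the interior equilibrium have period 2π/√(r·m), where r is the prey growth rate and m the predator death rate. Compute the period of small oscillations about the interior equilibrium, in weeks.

Here r = 0.471 and m = 0.269, so r·m = 0.127.
ω = √0.127 = 0.356 per week, hence T = 2π/ω ≈ 17.7 weeks.

T ≈ 17.7 weeks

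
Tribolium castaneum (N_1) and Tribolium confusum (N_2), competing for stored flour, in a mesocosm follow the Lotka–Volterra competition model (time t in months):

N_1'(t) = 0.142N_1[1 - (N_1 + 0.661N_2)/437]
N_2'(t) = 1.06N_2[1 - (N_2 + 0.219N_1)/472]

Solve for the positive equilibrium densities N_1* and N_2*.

Setting both brackets to zero gives the nullclines N_1 + 0.661N_2 = 437 and 0.219N_1 + N_2 = 472.
Substituting N_2 = 472 - 0.219N_1 into the first: N_1(1 - 0.661·0.219) = 437 - 0.661·472.
So N_1* = 125/0.855 = 146, and then N_2* = 472 - 0.219·146 = 440.

N_1* ≈ 146, N_2* ≈ 440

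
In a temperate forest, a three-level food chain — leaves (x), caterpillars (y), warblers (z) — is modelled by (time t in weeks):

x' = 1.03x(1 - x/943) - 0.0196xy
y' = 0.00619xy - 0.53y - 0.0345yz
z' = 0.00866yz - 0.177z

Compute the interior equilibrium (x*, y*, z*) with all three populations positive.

x* ≈ 576, y* ≈ 20.4, z* ≈ 88

From dz/dt = 0: 0.00866y* = 0.177, so y* = 20.4.
From dx/dt = 0: 1.03(1 - x*/943) = 0.0196·20.4, giving x* = 943·(1 - 0.389) = 576.
From dy/dt = 0: 0.00619·576 - 0.53 = 0.0345z*, so z* = 3.04/0.0345 = 88.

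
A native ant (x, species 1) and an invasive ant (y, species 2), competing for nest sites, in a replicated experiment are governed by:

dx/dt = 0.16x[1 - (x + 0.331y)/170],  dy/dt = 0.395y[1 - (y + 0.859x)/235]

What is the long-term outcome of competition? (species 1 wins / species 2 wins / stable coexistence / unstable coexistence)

Compare the nullcline intercepts: K1/α12 = 170/0.331 = 514 > K2 = 235; K2/α21 = 235/0.859 = 274 > K1 = 170.
Since both inequalities hold, each species can invade when rare, so the interior equilibrium is stable.

stable coexistence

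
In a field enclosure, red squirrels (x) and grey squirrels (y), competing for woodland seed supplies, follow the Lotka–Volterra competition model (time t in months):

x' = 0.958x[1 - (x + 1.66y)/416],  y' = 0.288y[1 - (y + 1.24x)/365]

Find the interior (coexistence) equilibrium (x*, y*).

x* ≈ 179, y* ≈ 143

Setting both brackets to zero gives the nullclines x + 1.66y = 416 and 1.24x + y = 365.
Substituting y = 365 - 1.24x into the first: x(1 - 1.66·1.24) = 416 - 1.66·365.
So x* = -190/-1.06 = 179, and then y* = 365 - 1.24·179 = 143.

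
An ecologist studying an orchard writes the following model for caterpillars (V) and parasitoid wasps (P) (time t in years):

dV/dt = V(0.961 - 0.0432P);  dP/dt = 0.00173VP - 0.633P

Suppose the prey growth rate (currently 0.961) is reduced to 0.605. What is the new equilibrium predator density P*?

At the interior fixed point, setting dV/dt = 0 with V > 0 fixes P* = (prey growth rate)/(VP coefficient) — independent of the other coefficients.
With the change, P* = 0.605/0.0432 = 14; it falls from 22.2.

P* ≈ 14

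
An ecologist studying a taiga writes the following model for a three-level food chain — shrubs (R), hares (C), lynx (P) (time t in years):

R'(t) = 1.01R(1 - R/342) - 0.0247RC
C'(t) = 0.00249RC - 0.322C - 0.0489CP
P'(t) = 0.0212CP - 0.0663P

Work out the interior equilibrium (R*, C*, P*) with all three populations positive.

R* ≈ 316, C* ≈ 3.13, P* ≈ 9.5

From dP/dt = 0: 0.0212C* = 0.0663, so C* = 3.13.
From dR/dt = 0: 1.01(1 - R*/342) = 0.0247·3.13, giving R* = 342·(1 - 0.0765) = 316.
From dC/dt = 0: 0.00249·316 - 0.322 = 0.0489P*, so P* = 0.464/0.0489 = 9.5.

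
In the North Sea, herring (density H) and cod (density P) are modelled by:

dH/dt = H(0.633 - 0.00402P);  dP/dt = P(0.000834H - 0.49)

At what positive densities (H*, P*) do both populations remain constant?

H* ≈ 588, P* ≈ 157

Set dP/dt = 0 with P > 0: 0.000834H - 0.49 = 0, so H* = 0.49/0.000834 = 588.
Set dH/dt = 0 with H > 0: 0.633 - 0.00402P = 0, so P* = 0.633/0.00402 = 157.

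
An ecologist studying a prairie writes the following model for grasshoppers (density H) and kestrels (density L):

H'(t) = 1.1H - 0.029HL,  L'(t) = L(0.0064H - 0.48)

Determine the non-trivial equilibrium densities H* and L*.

Set dL/dt = 0 with L > 0: 0.0064H - 0.48 = 0, so H* = 0.48/0.0064 = 75.
Set dH/dt = 0 with H > 0: 1.1 - 0.029L = 0, so L* = 1.1/0.029 = 37.9.

H* ≈ 75, L* ≈ 37.9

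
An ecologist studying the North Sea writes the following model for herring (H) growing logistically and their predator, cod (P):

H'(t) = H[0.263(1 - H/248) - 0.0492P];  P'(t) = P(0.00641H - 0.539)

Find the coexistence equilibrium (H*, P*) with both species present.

H* ≈ 84.1, P* ≈ 3.53

From dP/dt = 0 with P > 0: 0.00641H* = 0.539, so H* = 84.1.
Substitute into dH/dt = 0: 0.263(1 - 84.1/248) = 0.0492P*.
The bracket is 0.661, giving P* = 0.174/0.0492 = 3.53.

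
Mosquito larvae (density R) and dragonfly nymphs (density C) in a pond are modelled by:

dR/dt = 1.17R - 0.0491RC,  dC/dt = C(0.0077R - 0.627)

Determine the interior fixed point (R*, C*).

R* ≈ 81.4, C* ≈ 23.8

Set dC/dt = 0 with C > 0: 0.0077R - 0.627 = 0, so R* = 0.627/0.0077 = 81.4.
Set dR/dt = 0 with R > 0: 1.17 - 0.0491C = 0, so C* = 1.17/0.0491 = 23.8.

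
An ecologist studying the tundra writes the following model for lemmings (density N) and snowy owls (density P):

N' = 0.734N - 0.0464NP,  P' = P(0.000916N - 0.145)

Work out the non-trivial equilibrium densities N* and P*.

N* ≈ 158, P* ≈ 15.8

Set dP/dt = 0 with P > 0: 0.000916N - 0.145 = 0, so N* = 0.145/0.000916 = 158.
Set dN/dt = 0 with N > 0: 0.734 - 0.0464P = 0, so P* = 0.734/0.0464 = 15.8.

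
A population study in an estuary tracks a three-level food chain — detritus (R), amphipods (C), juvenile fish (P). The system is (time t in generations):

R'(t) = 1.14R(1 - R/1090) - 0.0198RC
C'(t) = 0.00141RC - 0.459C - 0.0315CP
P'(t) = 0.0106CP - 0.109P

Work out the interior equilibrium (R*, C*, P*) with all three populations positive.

From dP/dt = 0: 0.0106C* = 0.109, so C* = 10.3.
From dR/dt = 0: 1.14(1 - R*/1090) = 0.0198·10.3, giving R* = 1090·(1 - 0.179) = 895.
From dC/dt = 0: 0.00141·895 - 0.459 = 0.0315P*, so P* = 0.803/0.0315 = 25.5.

R* ≈ 895, C* ≈ 10.3, P* ≈ 25.5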